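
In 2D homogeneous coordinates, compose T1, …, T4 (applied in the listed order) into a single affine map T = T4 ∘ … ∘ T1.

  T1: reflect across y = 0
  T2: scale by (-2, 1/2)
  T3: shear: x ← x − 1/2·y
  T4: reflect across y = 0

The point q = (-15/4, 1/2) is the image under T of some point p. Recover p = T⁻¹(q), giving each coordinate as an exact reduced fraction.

T1 = [1 0 0; 0 -1 0; 0 0 1]
T2·T1 = [-2 0 0; 0 -1/2 0; 0 0 1]
T3·…·T1 = [-2 1/4 0; 0 -1/2 0; 0 0 1]
T4·…·T1 = [-2 1/4 0; 0 1/2 0; 0 0 1]
det M = -1; M⁻¹ = [-1/2 1/4 0; 0 2 0; 0 0 1]
M⁻¹ · (-15/4, 1/2)ᵀ = (2, 1)ᵀ

p = (2, 1)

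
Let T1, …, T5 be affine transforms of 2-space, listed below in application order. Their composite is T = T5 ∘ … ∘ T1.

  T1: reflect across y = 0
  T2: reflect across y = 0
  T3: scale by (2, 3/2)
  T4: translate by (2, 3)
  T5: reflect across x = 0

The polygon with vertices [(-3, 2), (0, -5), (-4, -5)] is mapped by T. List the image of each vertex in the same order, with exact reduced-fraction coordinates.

T1 reflect across y = 0: (-3, 2) → (-3, -2); (0, -5) → (0, 5); (-4, -5) → (-4, 5)
T2 reflect across y = 0: (-3, -2) → (-3, 2); (0, 5) → (0, -5); (-4, 5) → (-4, -5)
T3 scale by (2, 3/2): (-3, 2) → (-6, 3); (0, -5) → (0, -15/2); (-4, -5) → (-8, -15/2)
T4 translate by (2, 3): (-6, 3) → (-4, 6); (0, -15/2) → (2, -9/2); (-8, -15/2) → (-6, -9/2)
T5 reflect across x = 0: (-4, 6) → (4, 6); (2, -9/2) → (-2, -9/2); (-6, -9/2) → (6, -9/2)

image vertices: (4, 6), (-2, -9/2), (6, -9/2)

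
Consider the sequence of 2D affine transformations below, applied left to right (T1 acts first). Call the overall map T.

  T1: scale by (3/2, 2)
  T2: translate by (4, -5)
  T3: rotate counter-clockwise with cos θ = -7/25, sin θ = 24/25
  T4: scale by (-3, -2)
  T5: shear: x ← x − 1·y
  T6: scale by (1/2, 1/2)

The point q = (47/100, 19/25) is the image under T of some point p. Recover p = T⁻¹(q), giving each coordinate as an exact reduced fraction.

p = (-3, 3)

T1 = [3/2 0 0; 0 2 0; 0 0 1]
T2·T1 = [3/2 0 4; 0 2 -5; 0 0 1]
T3·…·T1 = [-21/50 -48/25 92/25; 36/25 -14/25 131/25; 0 0 1]
T4·…·T1 = [63/50 144/25 -276/25; -72/25 28/25 -262/25; 0 0 1]
T5·…·T1 = [207/50 116/25 -14/25; -72/25 28/25 -262/25; 0 0 1]
T6·…·T1 = [207/100 58/25 -7/25; -36/25 14/25 -131/25; 0 0 1]
det M = 9/2; M⁻¹ = [28/225 -116/225 -8/3; 8/25 23/50 5/2; 0 0 1]
M⁻¹ · (47/100, 19/25)ᵀ = (-3, 3)ᵀ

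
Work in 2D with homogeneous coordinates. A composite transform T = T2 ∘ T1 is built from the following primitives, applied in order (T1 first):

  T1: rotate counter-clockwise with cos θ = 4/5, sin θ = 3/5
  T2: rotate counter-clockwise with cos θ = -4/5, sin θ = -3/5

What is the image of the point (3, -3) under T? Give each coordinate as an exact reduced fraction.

T(p) = (-93/25, -51/25)

T1 rotate counter-clockwise with cos θ = 4/5, sin θ = 3/5: (3, -3) → (21/5, -3/5)
T2 rotate counter-clockwise with cos θ = -4/5, sin θ = -3/5: (21/5, -3/5) → (-93/25, -51/25)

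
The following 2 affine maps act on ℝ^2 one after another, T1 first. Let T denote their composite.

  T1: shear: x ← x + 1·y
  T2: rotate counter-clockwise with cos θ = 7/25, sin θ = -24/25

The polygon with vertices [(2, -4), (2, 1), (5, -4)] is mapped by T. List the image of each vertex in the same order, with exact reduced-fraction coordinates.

T1 shear: x ← x + 1·y: (2, -4) → (-2, -4); (2, 1) → (3, 1); (5, -4) → (1, -4)
T2 rotate counter-clockwise with cos θ = 7/25, sin θ = -24/25: (-2, -4) → (-22/5, 4/5); (3, 1) → (9/5, -13/5); (1, -4) → (-89/25, -52/25)

image vertices: (-22/5, 4/5), (9/5, -13/5), (-89/25, -52/25)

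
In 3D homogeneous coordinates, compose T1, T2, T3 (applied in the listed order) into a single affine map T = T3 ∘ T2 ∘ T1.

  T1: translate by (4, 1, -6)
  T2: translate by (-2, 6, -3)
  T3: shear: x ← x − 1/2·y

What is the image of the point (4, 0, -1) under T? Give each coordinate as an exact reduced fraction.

T(p) = (5/2, 7, -10)

T1 translate by (4, 1, -6): (4, 0, -1) → (8, 1, -7)
T2 translate by (-2, 6, -3): (8, 1, -7) → (6, 7, -10)
T3 shear: x ← x − 1/2·y: (6, 7, -10) → (5/2, 7, -10)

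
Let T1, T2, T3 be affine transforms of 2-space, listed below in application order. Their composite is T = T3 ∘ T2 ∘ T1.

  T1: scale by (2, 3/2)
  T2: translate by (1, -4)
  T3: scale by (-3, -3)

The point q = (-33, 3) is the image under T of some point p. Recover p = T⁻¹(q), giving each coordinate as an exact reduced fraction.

T1 = [2 0 0; 0 3/2 0; 0 0 1]
T2·T1 = [2 0 1; 0 3/2 -4; 0 0 1]
T3·…·T1 = [-6 0 -3; 0 -9/2 12; 0 0 1]
det M = 27; M⁻¹ = [-1/6 0 -1/2; 0 -2/9 8/3; 0 0 1]
M⁻¹ · (-33, 3)ᵀ = (5, 2)ᵀ

p = (5, 2)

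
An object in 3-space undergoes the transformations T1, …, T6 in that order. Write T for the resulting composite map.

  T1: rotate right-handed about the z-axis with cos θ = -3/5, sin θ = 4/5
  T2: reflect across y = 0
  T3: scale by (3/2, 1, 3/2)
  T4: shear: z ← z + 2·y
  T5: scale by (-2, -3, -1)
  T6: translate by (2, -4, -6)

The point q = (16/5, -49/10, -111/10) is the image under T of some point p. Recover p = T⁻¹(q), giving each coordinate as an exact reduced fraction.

T1 = [-3/5 -4/5 0 0; 4/5 -3/5 0 0; 0 0 1 0; 0 0 0 1]
T2·T1 = [-3/5 -4/5 0 0; -4/5 3/5 0 0; 0 0 1 0; 0 0 0 1]
T3·…·T1 = [-9/10 -6/5 0 0; -4/5 3/5 0 0; 0 0 3/2 0; 0 0 0 1]
T4·…·T1 = [-9/10 -6/5 0 0; -4/5 3/5 0 0; -8/5 6/5 3/2 0; 0 0 0 1]
T5·…·T1 = [9/5 12/5 0 0; 12/5 -9/5 0 0; 8/5 -6/5 -3/2 0; 0 0 0 1]
T6·…·T1 = [9/5 12/5 0 2; 12/5 -9/5 0 -4; 8/5 -6/5 -3/2 -6; 0 0 0 1]
det M = 27/2; M⁻¹ = [1/5 4/15 0 2/3; 4/15 -1/5 0 -4/3; 0 4/9 -2/3 -20/9; 0 0 0 1]
M⁻¹ · (16/5, -49/10, -111/10)ᵀ = (0, 1/2, 3)ᵀ

p = (0, 1/2, 3)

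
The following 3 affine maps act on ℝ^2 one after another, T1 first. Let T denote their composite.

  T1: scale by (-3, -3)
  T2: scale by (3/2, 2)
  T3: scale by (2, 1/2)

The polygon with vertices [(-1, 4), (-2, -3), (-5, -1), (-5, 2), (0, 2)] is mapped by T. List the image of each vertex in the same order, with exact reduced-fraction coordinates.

T1 scale by (-3, -3): (-1, 4) → (3, -12); (-2, -3) → (6, 9); (-5, -1) → (15, 3); (-5, 2) → (15, -6); (0, 2) → (0, -6)
T2 scale by (3/2, 2): (3, -12) → (9/2, -24); (6, 9) → (9, 18); (15, 3) → (45/2, 6); (15, -6) → (45/2, -12); (0, -6) → (0, -12)
T3 scale by (2, 1/2): (9/2, -24) → (9, -12); (9, 18) → (18, 9); (45/2, 6) → (45, 3); (45/2, -12) → (45, -6); (0, -12) → (0, -6)

image vertices: (9, -12), (18, 9), (45, 3), (45, -6), (0, -6)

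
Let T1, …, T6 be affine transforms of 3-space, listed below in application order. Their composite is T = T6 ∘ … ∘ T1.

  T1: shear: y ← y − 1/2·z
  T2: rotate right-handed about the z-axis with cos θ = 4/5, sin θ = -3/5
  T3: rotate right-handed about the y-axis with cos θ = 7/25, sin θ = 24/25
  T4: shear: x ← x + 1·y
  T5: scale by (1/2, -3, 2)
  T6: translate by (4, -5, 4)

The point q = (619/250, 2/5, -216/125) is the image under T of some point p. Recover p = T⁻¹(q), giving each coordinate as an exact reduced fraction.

p = (3, -1, -2)

T1 = [1 0 0 0; 0 1 -1/2 0; 0 0 1 0; 0 0 0 1]
T2·T1 = [4/5 3/5 -3/10 0; -3/5 4/5 -2/5 0; 0 0 1 0; 0 0 0 1]
T3·…·T1 = [28/125 21/125 219/250 0; -3/5 4/5 -2/5 0; -96/125 -72/125 71/125 0; 0 0 0 1]
T4·…·T1 = [-47/125 121/125 119/250 0; -3/5 4/5 -2/5 0; -96/125 -72/125 71/125 0; 0 0 0 1]
T5·…·T1 = [-47/250 121/250 119/500 0; 9/5 -12/5 6/5 0; -192/125 -144/125 142/125 0; 0 0 0 1]
T6·…·T1 = [-47/250 121/250 119/500 4; 9/5 -12/5 6/5 -5; -192/125 -144/125 142/125 4; 0 0 0 1]
det M = -3; M⁻¹ = [56/125 103/375 -48/125 419/375; 162/125 -19/375 -109/500 -1712/375; 48/25 8/25 7/50 -166/25; 0 0 0 1]
M⁻¹ · (619/250, 2/5, -216/125)ᵀ = (3, -1, -2)ᵀ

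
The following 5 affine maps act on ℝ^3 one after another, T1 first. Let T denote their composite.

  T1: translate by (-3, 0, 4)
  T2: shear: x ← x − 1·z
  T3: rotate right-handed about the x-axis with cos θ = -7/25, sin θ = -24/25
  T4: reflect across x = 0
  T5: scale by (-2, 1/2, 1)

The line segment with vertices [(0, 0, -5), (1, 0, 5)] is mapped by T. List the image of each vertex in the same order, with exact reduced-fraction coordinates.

image vertices: (-4, -12/25, 7/25), (-22, 108/25, -63/25)

T1 translate by (-3, 0, 4): (0, 0, -5) → (-3, 0, -1); (1, 0, 5) → (-2, 0, 9)
T2 shear: x ← x − 1·z: (-3, 0, -1) → (-2, 0, -1); (-2, 0, 9) → (-11, 0, 9)
T3 rotate right-handed about the x-axis with cos θ = -7/25, sin θ = -24/25: (-2, 0, -1) → (-2, -24/25, 7/25); (-11, 0, 9) → (-11, 216/25, -63/25)
T4 reflect across x = 0: (-2, -24/25, 7/25) → (2, -24/25, 7/25); (-11, 216/25, -63/25) → (11, 216/25, -63/25)
T5 scale by (-2, 1/2, 1): (2, -24/25, 7/25) → (-4, -12/25, 7/25); (11, 216/25, -63/25) → (-22, 108/25, -63/25)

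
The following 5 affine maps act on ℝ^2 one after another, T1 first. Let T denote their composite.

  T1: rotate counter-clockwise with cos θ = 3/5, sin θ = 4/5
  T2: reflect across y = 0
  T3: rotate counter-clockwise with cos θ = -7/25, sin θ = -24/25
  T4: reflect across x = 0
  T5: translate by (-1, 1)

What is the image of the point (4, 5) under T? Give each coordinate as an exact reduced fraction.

T(p) = (563/125, 534/125)

T1 rotate counter-clockwise with cos θ = 3/5, sin θ = 4/5: (4, 5) → (-8/5, 31/5)
T2 reflect across y = 0: (-8/5, 31/5) → (-8/5, -31/5)
T3 rotate counter-clockwise with cos θ = -7/25, sin θ = -24/25: (-8/5, -31/5) → (-688/125, 409/125)
T4 reflect across x = 0: (-688/125, 409/125) → (688/125, 409/125)
T5 translate by (-1, 1): (688/125, 409/125) → (563/125, 534/125)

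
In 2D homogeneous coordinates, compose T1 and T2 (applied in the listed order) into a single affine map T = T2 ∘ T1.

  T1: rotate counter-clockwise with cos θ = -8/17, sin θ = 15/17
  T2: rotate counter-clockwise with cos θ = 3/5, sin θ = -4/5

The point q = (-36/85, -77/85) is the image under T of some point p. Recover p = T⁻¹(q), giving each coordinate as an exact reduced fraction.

T1 = [-8/17 -15/17 0; 15/17 -8/17 0; 0 0 1]
T2·T1 = [36/85 -77/85 0; 77/85 36/85 0; 0 0 1]
det M = 1; M⁻¹ = [36/85 77/85 0; -77/85 36/85 0; 0 0 1]
M⁻¹ · (-36/85, -77/85)ᵀ = (-1, 0)ᵀ

p = (-1, 0)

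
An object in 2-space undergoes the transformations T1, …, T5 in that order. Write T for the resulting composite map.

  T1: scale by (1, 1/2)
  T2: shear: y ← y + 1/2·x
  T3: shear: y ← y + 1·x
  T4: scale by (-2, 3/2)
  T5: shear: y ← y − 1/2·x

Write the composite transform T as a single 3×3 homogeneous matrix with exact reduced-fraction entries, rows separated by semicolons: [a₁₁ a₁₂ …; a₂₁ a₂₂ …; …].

T1 = [1 0 0; 0 1/2 0; 0 0 1]
T2·T1 = [1 0 0; 1/2 1/2 0; 0 0 1]
T3·…·T1 = [1 0 0; 3/2 1/2 0; 0 0 1]
T4·…·T1 = [-2 0 0; 9/4 3/4 0; 0 0 1]
T5·…·T1 = [-2 0 0; 13/4 3/4 0; 0 0 1]

T = [-2 0 0; 13/4 3/4 0; 0 0 1]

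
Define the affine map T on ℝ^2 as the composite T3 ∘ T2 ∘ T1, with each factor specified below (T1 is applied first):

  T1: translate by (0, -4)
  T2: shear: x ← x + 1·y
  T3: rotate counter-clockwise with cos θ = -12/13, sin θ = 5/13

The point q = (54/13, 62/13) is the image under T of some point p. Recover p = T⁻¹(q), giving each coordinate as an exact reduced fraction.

T1 = [1 0 0; 0 1 -4; 0 0 1]
T2·T1 = [1 1 -4; 0 1 -4; 0 0 1]
T3·…·T1 = [-12/13 -17/13 68/13; 5/13 -7/13 28/13; 0 0 1]
det M = 1; M⁻¹ = [-7/13 17/13 0; -5/13 -12/13 4; 0 0 1]
M⁻¹ · (54/13, 62/13)ᵀ = (4, -2)ᵀ

p = (4, -2)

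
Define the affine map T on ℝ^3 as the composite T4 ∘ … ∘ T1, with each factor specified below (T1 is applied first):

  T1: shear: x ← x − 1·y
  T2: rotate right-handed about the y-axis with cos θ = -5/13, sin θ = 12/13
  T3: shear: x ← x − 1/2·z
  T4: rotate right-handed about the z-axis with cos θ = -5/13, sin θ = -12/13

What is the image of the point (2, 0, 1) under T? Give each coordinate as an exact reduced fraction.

T1 shear: x ← x − 1·y: (2, 0, 1) → (2, 0, 1)
T2 rotate right-handed about the y-axis with cos θ = -5/13, sin θ = 12/13: (2, 0, 1) → (2/13, 0, -29/13)
T3 shear: x ← x − 1/2·z: (2/13, 0, -29/13) → (33/26, 0, -29/13)
T4 rotate right-handed about the z-axis with cos θ = -5/13, sin θ = -12/13: (33/26, 0, -29/13) → (-165/338, -198/169, -29/13)

T(p) = (-165/338, -198/169, -29/13)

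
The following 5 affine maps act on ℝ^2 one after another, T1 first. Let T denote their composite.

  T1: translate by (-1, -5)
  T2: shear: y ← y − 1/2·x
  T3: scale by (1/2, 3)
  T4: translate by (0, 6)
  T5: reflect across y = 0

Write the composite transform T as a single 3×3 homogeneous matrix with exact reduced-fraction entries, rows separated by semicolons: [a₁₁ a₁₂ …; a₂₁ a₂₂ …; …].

T = [1/2 0 -1/2; 3/2 -3 15/2; 0 0 1]

T1 = [1 0 -1; 0 1 -5; 0 0 1]
T2·T1 = [1 0 -1; -1/2 1 -9/2; 0 0 1]
T3·…·T1 = [1/2 0 -1/2; -3/2 3 -27/2; 0 0 1]
T4·…·T1 = [1/2 0 -1/2; -3/2 3 -15/2; 0 0 1]
T5·…·T1 = [1/2 0 -1/2; 3/2 -3 15/2; 0 0 1]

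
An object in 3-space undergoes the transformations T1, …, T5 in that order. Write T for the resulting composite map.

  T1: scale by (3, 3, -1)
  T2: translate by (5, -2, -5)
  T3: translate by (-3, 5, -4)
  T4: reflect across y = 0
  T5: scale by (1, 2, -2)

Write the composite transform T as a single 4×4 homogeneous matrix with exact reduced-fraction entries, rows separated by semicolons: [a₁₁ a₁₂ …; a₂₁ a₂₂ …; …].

T = [3 0 0 2; 0 -6 0 -6; 0 0 2 18; 0 0 0 1]

T1 = [3 0 0 0; 0 3 0 0; 0 0 -1 0; 0 0 0 1]
T2·T1 = [3 0 0 5; 0 3 0 -2; 0 0 -1 -5; 0 0 0 1]
T3·…·T1 = [3 0 0 2; 0 3 0 3; 0 0 -1 -9; 0 0 0 1]
T4·…·T1 = [3 0 0 2; 0 -3 0 -3; 0 0 -1 -9; 0 0 0 1]
T5·…·T1 = [3 0 0 2; 0 -6 0 -6; 0 0 2 18; 0 0 0 1]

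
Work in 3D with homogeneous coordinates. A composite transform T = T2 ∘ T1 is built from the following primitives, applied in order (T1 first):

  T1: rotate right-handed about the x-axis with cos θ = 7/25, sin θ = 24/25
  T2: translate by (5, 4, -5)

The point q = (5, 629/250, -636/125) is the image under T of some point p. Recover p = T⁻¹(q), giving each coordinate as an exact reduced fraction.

T1 = [1 0 0 0; 0 7/25 -24/25 0; 0 24/25 7/25 0; 0 0 0 1]
T2·T1 = [1 0 0 5; 0 7/25 -24/25 4; 0 24/25 7/25 -5; 0 0 0 1]
det M = 1; M⁻¹ = [1 0 0 -5; 0 7/25 24/25 92/25; 0 -24/25 7/25 131/25; 0 0 0 1]
M⁻¹ · (5, 629/250, -636/125)ᵀ = (0, -1/2, 7/5)ᵀ

p = (0, -1/2, 7/5)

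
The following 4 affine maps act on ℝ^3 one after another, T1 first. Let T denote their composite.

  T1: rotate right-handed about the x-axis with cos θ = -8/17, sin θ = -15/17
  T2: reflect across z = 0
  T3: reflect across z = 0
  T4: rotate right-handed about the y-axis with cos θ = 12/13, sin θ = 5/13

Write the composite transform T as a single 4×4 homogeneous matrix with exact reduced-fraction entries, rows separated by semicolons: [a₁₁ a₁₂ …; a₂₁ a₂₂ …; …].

T1 = [1 0 0 0; 0 -8/17 15/17 0; 0 -15/17 -8/17 0; 0 0 0 1]
T2·T1 = [1 0 0 0; 0 -8/17 15/17 0; 0 15/17 8/17 0; 0 0 0 1]
T3·…·T1 = [1 0 0 0; 0 -8/17 15/17 0; 0 -15/17 -8/17 0; 0 0 0 1]
T4·…·T1 = [12/13 -75/221 -40/221 0; 0 -8/17 15/17 0; -5/13 -180/221 -96/221 0; 0 0 0 1]

T = [12/13 -75/221 -40/221 0; 0 -8/17 15/17 0; -5/13 -180/221 -96/221 0; 0 0 0 1]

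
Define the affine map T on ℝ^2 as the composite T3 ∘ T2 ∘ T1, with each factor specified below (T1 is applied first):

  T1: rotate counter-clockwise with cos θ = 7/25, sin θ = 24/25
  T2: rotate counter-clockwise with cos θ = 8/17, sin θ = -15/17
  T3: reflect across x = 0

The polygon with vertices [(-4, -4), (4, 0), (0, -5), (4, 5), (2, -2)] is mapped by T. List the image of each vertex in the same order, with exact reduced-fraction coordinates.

T1 rotate counter-clockwise with cos θ = 7/25, sin θ = 24/25: (-4, -4) → (68/25, -124/25); (4, 0) → (28/25, 96/25); (0, -5) → (24/5, -7/5); (4, 5) → (-92/25, 131/25); (2, -2) → (62/25, 34/25)
T2 rotate counter-clockwise with cos θ = 8/17, sin θ = -15/17: (68/25, -124/25) → (-1316/425, -2012/425); (28/25, 96/25) → (1664/425, 348/425); (24/5, -7/5) → (87/85, -416/85); (-92/25, 131/25) → (1229/425, 2428/425); (62/25, 34/25) → (1006/425, -658/425)
T3 reflect across x = 0: (-1316/425, -2012/425) → (1316/425, -2012/425); (1664/425, 348/425) → (-1664/425, 348/425); (87/85, -416/85) → (-87/85, -416/85); (1229/425, 2428/425) → (-1229/425, 2428/425); (1006/425, -658/425) → (-1006/425, -658/425)

image vertices: (1316/425, -2012/425), (-1664/425, 348/425), (-87/85, -416/85), (-1229/425, 2428/425), (-1006/425, -658/425)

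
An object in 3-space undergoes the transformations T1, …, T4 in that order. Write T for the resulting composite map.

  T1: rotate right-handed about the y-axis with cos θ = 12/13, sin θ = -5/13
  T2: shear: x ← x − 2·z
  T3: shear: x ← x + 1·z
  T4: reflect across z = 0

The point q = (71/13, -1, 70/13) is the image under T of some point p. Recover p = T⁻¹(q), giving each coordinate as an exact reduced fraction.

T1 = [12/13 0 -5/13 0; 0 1 0 0; 5/13 0 12/13 0; 0 0 0 1]
T2·T1 = [2/13 0 -29/13 0; 0 1 0 0; 5/13 0 12/13 0; 0 0 0 1]
T3·…·T1 = [7/13 0 -17/13 0; 0 1 0 0; 5/13 0 12/13 0; 0 0 0 1]
T4·…·T1 = [7/13 0 -17/13 0; 0 1 0 0; -5/13 0 -12/13 0; 0 0 0 1]
det M = -1; M⁻¹ = [12/13 0 -17/13 0; 0 1 0 0; -5/13 0 -7/13 0; 0 0 0 1]
M⁻¹ · (71/13, -1, 70/13)ᵀ = (-2, -1, -5)ᵀ

p = (-2, -1, -5)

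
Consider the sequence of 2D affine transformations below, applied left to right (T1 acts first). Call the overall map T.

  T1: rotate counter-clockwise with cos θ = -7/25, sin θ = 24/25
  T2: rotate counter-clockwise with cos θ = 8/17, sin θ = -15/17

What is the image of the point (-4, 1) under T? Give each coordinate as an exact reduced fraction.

T1 rotate counter-clockwise with cos θ = -7/25, sin θ = 24/25: (-4, 1) → (4/25, -103/25)
T2 rotate counter-clockwise with cos θ = 8/17, sin θ = -15/17: (4/25, -103/25) → (-89/25, -52/25)

T(p) = (-89/25, -52/25)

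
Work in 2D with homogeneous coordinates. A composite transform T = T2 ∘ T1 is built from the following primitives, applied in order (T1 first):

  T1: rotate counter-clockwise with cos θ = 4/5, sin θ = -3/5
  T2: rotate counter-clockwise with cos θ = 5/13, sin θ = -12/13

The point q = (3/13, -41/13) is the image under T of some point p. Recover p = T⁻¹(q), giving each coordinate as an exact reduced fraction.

p = (3, 1)

T1 = [4/5 3/5 0; -3/5 4/5 0; 0 0 1]
T2·T1 = [-16/65 63/65 0; -63/65 -16/65 0; 0 0 1]
det M = 1; M⁻¹ = [-16/65 -63/65 0; 63/65 -16/65 0; 0 0 1]
M⁻¹ · (3/13, -41/13)ᵀ = (3, 1)ᵀ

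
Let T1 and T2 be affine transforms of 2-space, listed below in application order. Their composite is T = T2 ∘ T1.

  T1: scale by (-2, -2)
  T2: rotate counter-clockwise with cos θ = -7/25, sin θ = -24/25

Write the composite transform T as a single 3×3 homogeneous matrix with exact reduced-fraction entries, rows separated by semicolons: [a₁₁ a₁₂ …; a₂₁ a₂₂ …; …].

T = [14/25 -48/25 0; 48/25 14/25 0; 0 0 1]

T1 = [-2 0 0; 0 -2 0; 0 0 1]
T2·T1 = [14/25 -48/25 0; 48/25 14/25 0; 0 0 1]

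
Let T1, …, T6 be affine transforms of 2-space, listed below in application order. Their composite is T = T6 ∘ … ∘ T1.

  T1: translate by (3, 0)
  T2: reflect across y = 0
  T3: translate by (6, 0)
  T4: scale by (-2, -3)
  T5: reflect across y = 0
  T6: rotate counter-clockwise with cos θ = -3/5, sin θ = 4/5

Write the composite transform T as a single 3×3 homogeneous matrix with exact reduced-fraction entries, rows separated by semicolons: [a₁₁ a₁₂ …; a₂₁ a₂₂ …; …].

T = [6/5 12/5 54/5; -8/5 9/5 -72/5; 0 0 1]

T1 = [1 0 3; 0 1 0; 0 0 1]
T2·T1 = [1 0 3; 0 -1 0; 0 0 1]
T3·…·T1 = [1 0 9; 0 -1 0; 0 0 1]
T4·…·T1 = [-2 0 -18; 0 3 0; 0 0 1]
T5·…·T1 = [-2 0 -18; 0 -3 0; 0 0 1]
T6·…·T1 = [6/5 12/5 54/5; -8/5 9/5 -72/5; 0 0 1]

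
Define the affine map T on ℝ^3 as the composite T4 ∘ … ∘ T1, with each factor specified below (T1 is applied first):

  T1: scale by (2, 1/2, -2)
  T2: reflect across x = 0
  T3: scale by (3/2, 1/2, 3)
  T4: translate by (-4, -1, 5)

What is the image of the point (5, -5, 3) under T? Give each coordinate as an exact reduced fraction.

T(p) = (-19, -9/4, -13)

T1 scale by (2, 1/2, -2): (5, -5, 3) → (10, -5/2, -6)
T2 reflect across x = 0: (10, -5/2, -6) → (-10, -5/2, -6)
T3 scale by (3/2, 1/2, 3): (-10, -5/2, -6) → (-15, -5/4, -18)
T4 translate by (-4, -1, 5): (-15, -5/4, -18) → (-19, -9/4, -13)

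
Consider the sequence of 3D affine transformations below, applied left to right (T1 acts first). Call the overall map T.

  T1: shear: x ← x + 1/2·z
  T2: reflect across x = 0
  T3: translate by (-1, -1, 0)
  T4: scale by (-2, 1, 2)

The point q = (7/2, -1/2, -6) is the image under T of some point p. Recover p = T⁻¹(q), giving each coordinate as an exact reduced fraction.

p = (9/4, 1/2, -3)

T1 = [1 0 1/2 0; 0 1 0 0; 0 0 1 0; 0 0 0 1]
T2·T1 = [-1 0 -1/2 0; 0 1 0 0; 0 0 1 0; 0 0 0 1]
T3·…·T1 = [-1 0 -1/2 -1; 0 1 0 -1; 0 0 1 0; 0 0 0 1]
T4·…·T1 = [2 0 1 2; 0 1 0 -1; 0 0 2 0; 0 0 0 1]
det M = 4; M⁻¹ = [1/2 0 -1/4 -1; 0 1 0 1; 0 0 1/2 0; 0 0 0 1]
M⁻¹ · (7/2, -1/2, -6)ᵀ = (9/4, 1/2, -3)ᵀ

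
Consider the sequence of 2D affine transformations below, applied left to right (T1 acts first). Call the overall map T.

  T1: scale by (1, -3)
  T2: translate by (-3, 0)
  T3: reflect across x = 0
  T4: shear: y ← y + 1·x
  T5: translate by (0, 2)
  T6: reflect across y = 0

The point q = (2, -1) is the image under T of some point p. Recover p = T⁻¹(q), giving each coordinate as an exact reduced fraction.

p = (1, 1)

T1 = [1 0 0; 0 -3 0; 0 0 1]
T2·T1 = [1 0 -3; 0 -3 0; 0 0 1]
T3·…·T1 = [-1 0 3; 0 -3 0; 0 0 1]
T4·…·T1 = [-1 0 3; -1 -3 3; 0 0 1]
T5·…·T1 = [-1 0 3; -1 -3 5; 0 0 1]
T6·…·T1 = [-1 0 3; 1 3 -5; 0 0 1]
det M = -3; M⁻¹ = [-1 0 3; 1/3 1/3 2/3; 0 0 1]
M⁻¹ · (2, -1)ᵀ = (1, 1)ᵀ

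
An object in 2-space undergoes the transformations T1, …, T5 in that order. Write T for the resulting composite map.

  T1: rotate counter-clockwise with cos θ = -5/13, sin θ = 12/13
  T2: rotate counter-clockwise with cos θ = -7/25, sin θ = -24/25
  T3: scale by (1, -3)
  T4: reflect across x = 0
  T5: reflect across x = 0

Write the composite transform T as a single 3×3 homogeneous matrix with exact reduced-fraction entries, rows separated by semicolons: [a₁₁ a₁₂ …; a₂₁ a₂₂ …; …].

T1 = [-5/13 -12/13 0; 12/13 -5/13 0; 0 0 1]
T2·T1 = [323/325 -36/325 0; 36/325 323/325 0; 0 0 1]
T3·…·T1 = [323/325 -36/325 0; -108/325 -969/325 0; 0 0 1]
T4·…·T1 = [-323/325 36/325 0; -108/325 -969/325 0; 0 0 1]
T5·…·T1 = [323/325 -36/325 0; -108/325 -969/325 0; 0 0 1]

T = [323/325 -36/325 0; -108/325 -969/325 0; 0 0 1]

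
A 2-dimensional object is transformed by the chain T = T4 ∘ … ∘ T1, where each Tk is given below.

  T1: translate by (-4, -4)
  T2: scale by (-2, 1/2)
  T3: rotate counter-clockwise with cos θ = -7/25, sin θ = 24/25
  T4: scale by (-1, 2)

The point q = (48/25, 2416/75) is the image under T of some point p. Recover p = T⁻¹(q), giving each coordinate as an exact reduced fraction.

p = (-4, -4/3)

T1 = [1 0 -4; 0 1 -4; 0 0 1]
T2·T1 = [-2 0 8; 0 1/2 -2; 0 0 1]
T3·…·T1 = [14/25 -12/25 -8/25; -48/25 -7/50 206/25; 0 0 1]
T4·…·T1 = [-14/25 12/25 8/25; -96/25 -7/25 412/25; 0 0 1]
det M = 2; M⁻¹ = [-7/50 -6/25 4; 48/25 -7/25 4; 0 0 1]
M⁻¹ · (48/25, 2416/75)ᵀ = (-4, -4/3)ᵀ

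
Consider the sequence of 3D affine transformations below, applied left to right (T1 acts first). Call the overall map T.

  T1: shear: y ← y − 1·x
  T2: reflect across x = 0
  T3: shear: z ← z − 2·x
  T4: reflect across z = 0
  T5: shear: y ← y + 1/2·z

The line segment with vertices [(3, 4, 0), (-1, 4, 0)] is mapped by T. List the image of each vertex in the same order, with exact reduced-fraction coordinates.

image vertices: (-3, -2, -6), (1, 6, 2)

T1 shear: y ← y − 1·x: (3, 4, 0) → (3, 1, 0); (-1, 4, 0) → (-1, 5, 0)
T2 reflect across x = 0: (3, 1, 0) → (-3, 1, 0); (-1, 5, 0) → (1, 5, 0)
T3 shear: z ← z − 2·x: (-3, 1, 0) → (-3, 1, 6); (1, 5, 0) → (1, 5, -2)
T4 reflect across z = 0: (-3, 1, 6) → (-3, 1, -6); (1, 5, -2) → (1, 5, 2)
T5 shear: y ← y + 1/2·z: (-3, 1, -6) → (-3, -2, -6); (1, 5, 2) → (1, 6, 2)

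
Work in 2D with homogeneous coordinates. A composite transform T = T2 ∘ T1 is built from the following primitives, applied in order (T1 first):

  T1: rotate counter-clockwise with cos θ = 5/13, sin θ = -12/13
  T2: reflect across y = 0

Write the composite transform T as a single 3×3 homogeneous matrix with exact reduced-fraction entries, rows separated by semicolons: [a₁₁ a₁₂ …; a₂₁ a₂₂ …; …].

T1 = [5/13 12/13 0; -12/13 5/13 0; 0 0 1]
T2·T1 = [5/13 12/13 0; 12/13 -5/13 0; 0 0 1]

T = [5/13 12/13 0; 12/13 -5/13 0; 0 0 1]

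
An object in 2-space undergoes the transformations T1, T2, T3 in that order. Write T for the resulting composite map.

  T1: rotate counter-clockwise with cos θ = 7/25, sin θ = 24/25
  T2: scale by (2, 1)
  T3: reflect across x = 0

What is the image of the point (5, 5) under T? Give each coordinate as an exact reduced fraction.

T(p) = (34/5, 31/5)

T1 rotate counter-clockwise with cos θ = 7/25, sin θ = 24/25: (5, 5) → (-17/5, 31/5)
T2 scale by (2, 1): (-17/5, 31/5) → (-34/5, 31/5)
T3 reflect across x = 0: (-34/5, 31/5) → (34/5, 31/5)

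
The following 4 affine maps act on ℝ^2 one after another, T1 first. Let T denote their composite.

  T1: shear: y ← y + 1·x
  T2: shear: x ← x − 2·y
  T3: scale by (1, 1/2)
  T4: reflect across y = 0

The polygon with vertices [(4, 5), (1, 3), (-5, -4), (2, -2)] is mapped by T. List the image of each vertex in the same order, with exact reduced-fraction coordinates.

T1 shear: y ← y + 1·x: (4, 5) → (4, 9); (1, 3) → (1, 4); (-5, -4) → (-5, -9); (2, -2) → (2, 0)
T2 shear: x ← x − 2·y: (4, 9) → (-14, 9); (1, 4) → (-7, 4); (-5, -9) → (13, -9); (2, 0) → (2, 0)
T3 scale by (1, 1/2): (-14, 9) → (-14, 9/2); (-7, 4) → (-7, 2); (13, -9) → (13, -9/2); (2, 0) → (2, 0)
T4 reflect across y = 0: (-14, 9/2) → (-14, -9/2); (-7, 2) → (-7, -2); (13, -9/2) → (13, 9/2); (2, 0) → (2, 0)

image vertices: (-14, -9/2), (-7, -2), (13, 9/2), (2, 0)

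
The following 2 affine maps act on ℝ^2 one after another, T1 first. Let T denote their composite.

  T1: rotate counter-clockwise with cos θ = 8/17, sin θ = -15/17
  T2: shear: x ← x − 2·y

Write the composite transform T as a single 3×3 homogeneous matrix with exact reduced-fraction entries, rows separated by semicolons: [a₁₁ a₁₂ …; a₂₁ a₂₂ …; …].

T1 = [8/17 15/17 0; -15/17 8/17 0; 0 0 1]
T2·T1 = [38/17 -1/17 0; -15/17 8/17 0; 0 0 1]

T = [38/17 -1/17 0; -15/17 8/17 0; 0 0 1]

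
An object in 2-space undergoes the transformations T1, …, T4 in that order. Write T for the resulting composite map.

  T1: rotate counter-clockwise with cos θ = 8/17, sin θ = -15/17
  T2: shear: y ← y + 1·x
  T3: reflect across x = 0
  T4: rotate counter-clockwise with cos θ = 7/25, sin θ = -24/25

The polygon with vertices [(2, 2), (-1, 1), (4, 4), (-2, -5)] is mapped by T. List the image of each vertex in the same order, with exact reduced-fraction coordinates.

T1 rotate counter-clockwise with cos θ = 8/17, sin θ = -15/17: (2, 2) → (46/17, -14/17); (-1, 1) → (7/17, 23/17); (4, 4) → (92/17, -28/17); (-2, -5) → (-91/17, -10/17)
T2 shear: y ← y + 1·x: (46/17, -14/17) → (46/17, 32/17); (7/17, 23/17) → (7/17, 30/17); (92/17, -28/17) → (92/17, 64/17); (-91/17, -10/17) → (-91/17, -101/17)
T3 reflect across x = 0: (46/17, 32/17) → (-46/17, 32/17); (7/17, 30/17) → (-7/17, 30/17); (92/17, 64/17) → (-92/17, 64/17); (-91/17, -101/17) → (91/17, -101/17)
T4 rotate counter-clockwise with cos θ = 7/25, sin θ = -24/25: (-46/17, 32/17) → (446/425, 1328/425); (-7/17, 30/17) → (671/425, 378/425); (-92/17, 64/17) → (892/425, 2656/425); (91/17, -101/17) → (-1787/425, -2891/425)

image vertices: (446/425, 1328/425), (671/425, 378/425), (892/425, 2656/425), (-1787/425, -2891/425)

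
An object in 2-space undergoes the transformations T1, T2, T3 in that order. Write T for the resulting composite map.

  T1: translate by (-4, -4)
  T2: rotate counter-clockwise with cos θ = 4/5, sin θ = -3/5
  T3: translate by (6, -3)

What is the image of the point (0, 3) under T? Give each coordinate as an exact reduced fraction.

T1 translate by (-4, -4): (0, 3) → (-4, -1)
T2 rotate counter-clockwise with cos θ = 4/5, sin θ = -3/5: (-4, -1) → (-19/5, 8/5)
T3 translate by (6, -3): (-19/5, 8/5) → (11/5, -7/5)

T(p) = (11/5, -7/5)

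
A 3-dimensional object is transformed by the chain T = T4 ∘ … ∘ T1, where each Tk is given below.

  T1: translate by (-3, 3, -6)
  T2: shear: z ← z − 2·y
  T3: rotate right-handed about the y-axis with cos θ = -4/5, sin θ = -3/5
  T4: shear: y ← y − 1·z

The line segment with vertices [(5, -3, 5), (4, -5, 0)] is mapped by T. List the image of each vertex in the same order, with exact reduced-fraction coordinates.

image vertices: (-1, -2, 2), (2/5, -21/5, 11/5)

T1 translate by (-3, 3, -6): (5, -3, 5) → (2, 0, -1); (4, -5, 0) → (1, -2, -6)
T2 shear: z ← z − 2·y: (2, 0, -1) → (2, 0, -1); (1, -2, -6) → (1, -2, -2)
T3 rotate right-handed about the y-axis with cos θ = -4/5, sin θ = -3/5: (2, 0, -1) → (-1, 0, 2); (1, -2, -2) → (2/5, -2, 11/5)
T4 shear: y ← y − 1·z: (-1, 0, 2) → (-1, -2, 2); (2/5, -2, 11/5) → (2/5, -21/5, 11/5)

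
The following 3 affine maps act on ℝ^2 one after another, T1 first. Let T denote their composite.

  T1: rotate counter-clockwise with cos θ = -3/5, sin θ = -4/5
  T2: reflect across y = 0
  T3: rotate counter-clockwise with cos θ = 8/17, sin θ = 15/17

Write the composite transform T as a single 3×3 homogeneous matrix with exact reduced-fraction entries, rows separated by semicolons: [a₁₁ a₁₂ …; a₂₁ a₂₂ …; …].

T = [-84/85 -13/85 0; -13/85 84/85 0; 0 0 1]

T1 = [-3/5 4/5 0; -4/5 -3/5 0; 0 0 1]
T2·T1 = [-3/5 4/5 0; 4/5 3/5 0; 0 0 1]
T3·…·T1 = [-84/85 -13/85 0; -13/85 84/85 0; 0 0 1]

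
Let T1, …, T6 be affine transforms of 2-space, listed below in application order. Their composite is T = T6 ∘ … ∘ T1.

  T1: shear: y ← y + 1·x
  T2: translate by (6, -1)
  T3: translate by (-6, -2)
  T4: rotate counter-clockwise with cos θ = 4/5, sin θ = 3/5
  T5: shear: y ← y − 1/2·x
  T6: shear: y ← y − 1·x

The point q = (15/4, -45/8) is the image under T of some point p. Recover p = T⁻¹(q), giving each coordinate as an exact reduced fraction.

T1 = [1 0 0; 1 1 0; 0 0 1]
T2·T1 = [1 0 6; 1 1 -1; 0 0 1]
T3·…·T1 = [1 0 0; 1 1 -3; 0 0 1]
T4·…·T1 = [1/5 -3/5 9/5; 7/5 4/5 -12/5; 0 0 1]
T5·…·T1 = [1/5 -3/5 9/5; 13/10 11/10 -33/10; 0 0 1]
T6·…·T1 = [1/5 -3/5 9/5; 11/10 17/10 -51/10; 0 0 1]
det M = 1; M⁻¹ = [17/10 3/5 0; -11/10 1/5 3; 0 0 1]
M⁻¹ · (15/4, -45/8)ᵀ = (3, -9/4)ᵀ

p = (3, -9/4)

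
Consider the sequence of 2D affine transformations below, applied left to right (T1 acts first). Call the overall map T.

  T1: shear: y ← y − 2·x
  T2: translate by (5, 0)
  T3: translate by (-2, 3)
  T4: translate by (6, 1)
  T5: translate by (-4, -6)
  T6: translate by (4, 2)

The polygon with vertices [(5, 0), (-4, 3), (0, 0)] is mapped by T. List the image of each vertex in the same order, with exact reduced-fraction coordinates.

image vertices: (14, -10), (5, 11), (9, 0)

T1 shear: y ← y − 2·x: (5, 0) → (5, -10); (-4, 3) → (-4, 11); (0, 0) → (0, 0)
T2 translate by (5, 0): (5, -10) → (10, -10); (-4, 11) → (1, 11); (0, 0) → (5, 0)
T3 translate by (-2, 3): (10, -10) → (8, -7); (1, 11) → (-1, 14); (5, 0) → (3, 3)
T4 translate by (6, 1): (8, -7) → (14, -6); (-1, 14) → (5, 15); (3, 3) → (9, 4)
T5 translate by (-4, -6): (14, -6) → (10, -12); (5, 15) → (1, 9); (9, 4) → (5, -2)
T6 translate by (4, 2): (10, -12) → (14, -10); (1, 9) → (5, 11); (5, -2) → (9, 0)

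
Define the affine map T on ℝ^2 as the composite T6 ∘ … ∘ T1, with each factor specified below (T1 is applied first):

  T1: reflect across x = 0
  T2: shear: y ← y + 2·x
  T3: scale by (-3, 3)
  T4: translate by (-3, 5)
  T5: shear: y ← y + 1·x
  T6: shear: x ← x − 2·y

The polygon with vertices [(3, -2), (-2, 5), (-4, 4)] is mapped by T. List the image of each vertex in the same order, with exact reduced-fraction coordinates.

image vertices: (32, -13), (-55, 23), (-67, 26)

T1 reflect across x = 0: (3, -2) → (-3, -2); (-2, 5) → (2, 5); (-4, 4) → (4, 4)
T2 shear: y ← y + 2·x: (-3, -2) → (-3, -8); (2, 5) → (2, 9); (4, 4) → (4, 12)
T3 scale by (-3, 3): (-3, -8) → (9, -24); (2, 9) → (-6, 27); (4, 12) → (-12, 36)
T4 translate by (-3, 5): (9, -24) → (6, -19); (-6, 27) → (-9, 32); (-12, 36) → (-15, 41)
T5 shear: y ← y + 1·x: (6, -19) → (6, -13); (-9, 32) → (-9, 23); (-15, 41) → (-15, 26)
T6 shear: x ← x − 2·y: (6, -13) → (32, -13); (-9, 23) → (-55, 23); (-15, 26) → (-67, 26)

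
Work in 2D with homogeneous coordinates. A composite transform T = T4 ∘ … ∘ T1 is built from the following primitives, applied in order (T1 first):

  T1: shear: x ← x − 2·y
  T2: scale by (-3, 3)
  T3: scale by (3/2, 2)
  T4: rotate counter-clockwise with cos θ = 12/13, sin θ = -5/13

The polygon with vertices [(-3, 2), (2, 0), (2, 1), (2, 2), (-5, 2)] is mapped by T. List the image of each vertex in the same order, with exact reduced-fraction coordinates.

T1 shear: x ← x − 2·y: (-3, 2) → (-7, 2); (2, 0) → (2, 0); (2, 1) → (0, 1); (2, 2) → (-2, 2); (-5, 2) → (-9, 2)
T2 scale by (-3, 3): (-7, 2) → (21, 6); (2, 0) → (-6, 0); (0, 1) → (0, 3); (-2, 2) → (6, 6); (-9, 2) → (27, 6)
T3 scale by (3/2, 2): (21, 6) → (63/2, 12); (-6, 0) → (-9, 0); (0, 3) → (0, 6); (6, 6) → (9, 12); (27, 6) → (81/2, 12)
T4 rotate counter-clockwise with cos θ = 12/13, sin θ = -5/13: (63/2, 12) → (438/13, -27/26); (-9, 0) → (-108/13, 45/13); (0, 6) → (30/13, 72/13); (9, 12) → (168/13, 99/13); (81/2, 12) → (42, -9/2)

image vertices: (438/13, -27/26), (-108/13, 45/13), (30/13, 72/13), (168/13, 99/13), (42, -9/2)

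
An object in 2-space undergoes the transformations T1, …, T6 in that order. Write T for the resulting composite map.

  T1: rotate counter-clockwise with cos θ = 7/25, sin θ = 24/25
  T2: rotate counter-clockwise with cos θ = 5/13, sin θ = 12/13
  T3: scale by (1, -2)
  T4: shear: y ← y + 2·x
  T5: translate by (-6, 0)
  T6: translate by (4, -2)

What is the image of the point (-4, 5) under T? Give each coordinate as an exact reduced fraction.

T1 rotate counter-clockwise with cos θ = 7/25, sin θ = 24/25: (-4, 5) → (-148/25, -61/25)
T2 rotate counter-clockwise with cos θ = 5/13, sin θ = 12/13: (-148/25, -61/25) → (-8/325, -2081/325)
T3 scale by (1, -2): (-8/325, -2081/325) → (-8/325, 4162/325)
T4 shear: y ← y + 2·x: (-8/325, 4162/325) → (-8/325, 4146/325)
T5 translate by (-6, 0): (-8/325, 4146/325) → (-1958/325, 4146/325)
T6 translate by (4, -2): (-1958/325, 4146/325) → (-658/325, 3496/325)

T(p) = (-658/325, 3496/325)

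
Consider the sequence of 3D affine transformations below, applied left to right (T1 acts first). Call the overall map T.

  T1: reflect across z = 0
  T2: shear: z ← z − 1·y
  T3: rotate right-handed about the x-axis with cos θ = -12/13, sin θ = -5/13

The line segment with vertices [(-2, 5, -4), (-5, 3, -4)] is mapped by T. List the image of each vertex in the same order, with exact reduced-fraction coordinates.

T1 reflect across z = 0: (-2, 5, -4) → (-2, 5, 4); (-5, 3, -4) → (-5, 3, 4)
T2 shear: z ← z − 1·y: (-2, 5, 4) → (-2, 5, -1); (-5, 3, 4) → (-5, 3, 1)
T3 rotate right-handed about the x-axis with cos θ = -12/13, sin θ = -5/13: (-2, 5, -1) → (-2, -5, -1); (-5, 3, 1) → (-5, -31/13, -27/13)

image vertices: (-2, -5, -1), (-5, -31/13, -27/13)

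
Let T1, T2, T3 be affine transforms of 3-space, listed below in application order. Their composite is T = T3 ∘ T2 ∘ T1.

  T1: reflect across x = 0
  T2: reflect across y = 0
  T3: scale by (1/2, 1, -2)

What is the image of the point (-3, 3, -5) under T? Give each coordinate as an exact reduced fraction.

T1 reflect across x = 0: (-3, 3, -5) → (3, 3, -5)
T2 reflect across y = 0: (3, 3, -5) → (3, -3, -5)
T3 scale by (1/2, 1, -2): (3, -3, -5) → (3/2, -3, 10)

T(p) = (3/2, -3, 10)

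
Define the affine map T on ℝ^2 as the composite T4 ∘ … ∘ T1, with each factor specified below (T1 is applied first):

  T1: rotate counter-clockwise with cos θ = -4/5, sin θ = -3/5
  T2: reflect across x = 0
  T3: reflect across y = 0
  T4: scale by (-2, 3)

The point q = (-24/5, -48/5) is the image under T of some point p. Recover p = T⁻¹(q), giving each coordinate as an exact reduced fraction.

p = (0, -4)

T1 = [-4/5 3/5 0; -3/5 -4/5 0; 0 0 1]
T2·T1 = [4/5 -3/5 0; -3/5 -4/5 0; 0 0 1]
T3·…·T1 = [4/5 -3/5 0; 3/5 4/5 0; 0 0 1]
T4·…·T1 = [-8/5 6/5 0; 9/5 12/5 0; 0 0 1]
det M = -6; M⁻¹ = [-2/5 1/5 0; 3/10 4/15 0; 0 0 1]
M⁻¹ · (-24/5, -48/5)ᵀ = (0, -4)ᵀ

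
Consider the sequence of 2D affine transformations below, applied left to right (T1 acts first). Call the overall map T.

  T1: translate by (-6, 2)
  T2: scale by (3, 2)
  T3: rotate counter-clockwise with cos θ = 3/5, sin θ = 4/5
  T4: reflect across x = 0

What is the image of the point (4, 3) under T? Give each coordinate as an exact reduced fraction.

T(p) = (58/5, 6/5)

T1 translate by (-6, 2): (4, 3) → (-2, 5)
T2 scale by (3, 2): (-2, 5) → (-6, 10)
T3 rotate counter-clockwise with cos θ = 3/5, sin θ = 4/5: (-6, 10) → (-58/5, 6/5)
T4 reflect across x = 0: (-58/5, 6/5) → (58/5, 6/5)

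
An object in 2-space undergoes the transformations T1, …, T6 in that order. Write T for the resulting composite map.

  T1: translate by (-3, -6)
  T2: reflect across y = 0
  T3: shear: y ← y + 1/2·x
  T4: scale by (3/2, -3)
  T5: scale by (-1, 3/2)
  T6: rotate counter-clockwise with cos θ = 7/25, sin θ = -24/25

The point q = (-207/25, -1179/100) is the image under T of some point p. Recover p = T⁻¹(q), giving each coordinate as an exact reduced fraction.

p = (-3, 1/2)

T1 = [1 0 -3; 0 1 -6; 0 0 1]
T2·T1 = [1 0 -3; 0 -1 6; 0 0 1]
T3·…·T1 = [1 0 -3; 1/2 -1 9/2; 0 0 1]
T4·…·T1 = [3/2 0 -9/2; -3/2 3 -27/2; 0 0 1]
T5·…·T1 = [-3/2 0 9/2; -9/4 9/2 -81/4; 0 0 1]
T6·…·T1 = [-129/50 108/25 -909/50; 81/100 63/50 -999/100; 0 0 1]
det M = -27/4; M⁻¹ = [-14/75 16/25 3; 3/25 86/225 6; 0 0 1]
M⁻¹ · (-207/25, -1179/100)ᵀ = (-3, 1/2)ᵀ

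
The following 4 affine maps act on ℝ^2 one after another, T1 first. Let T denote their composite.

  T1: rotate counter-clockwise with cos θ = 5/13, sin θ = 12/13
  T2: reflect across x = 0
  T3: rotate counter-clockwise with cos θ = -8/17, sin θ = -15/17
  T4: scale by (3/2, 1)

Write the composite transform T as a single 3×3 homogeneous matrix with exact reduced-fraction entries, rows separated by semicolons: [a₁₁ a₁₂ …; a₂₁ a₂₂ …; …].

T1 = [5/13 -12/13 0; 12/13 5/13 0; 0 0 1]
T2·T1 = [-5/13 12/13 0; 12/13 5/13 0; 0 0 1]
T3·…·T1 = [220/221 -21/221 0; -21/221 -220/221 0; 0 0 1]
T4·…·T1 = [330/221 -63/442 0; -21/221 -220/221 0; 0 0 1]

T = [330/221 -63/442 0; -21/221 -220/221 0; 0 0 1]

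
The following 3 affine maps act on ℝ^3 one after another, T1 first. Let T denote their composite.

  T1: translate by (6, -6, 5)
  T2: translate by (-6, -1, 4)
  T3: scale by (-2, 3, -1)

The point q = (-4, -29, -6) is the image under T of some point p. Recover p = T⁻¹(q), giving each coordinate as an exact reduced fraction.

p = (2, -8/3, -3)

T1 = [1 0 0 6; 0 1 0 -6; 0 0 1 5; 0 0 0 1]
T2·T1 = [1 0 0 0; 0 1 0 -7; 0 0 1 9; 0 0 0 1]
T3·…·T1 = [-2 0 0 0; 0 3 0 -21; 0 0 -1 -9; 0 0 0 1]
det M = 6; M⁻¹ = [-1/2 0 0 0; 0 1/3 0 7; 0 0 -1 -9; 0 0 0 1]
M⁻¹ · (-4, -29, -6)ᵀ = (2, -8/3, -3)ᵀ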